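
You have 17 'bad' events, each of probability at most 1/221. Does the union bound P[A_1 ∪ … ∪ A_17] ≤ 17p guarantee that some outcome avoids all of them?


Union bound: P[∪_{i=1}^{17} A_i] ≤ Σ_i P[A_i] ≤ 17·p = 17·(1/221) = 1/13.
Numerically: 1/13 ≈ 0.07692.
Is 1/13 < 1? YES.
Since P[∪ A_i] ≤ 1/13 < 1, the complement has P[∩ A_i^c] ≥ 1 − 1/13 = 12/13 > 0, so some outcome avoids every A_i.

17·p = 1/13 ≈ 0.07692; existence CERTIFIED by the union bound.


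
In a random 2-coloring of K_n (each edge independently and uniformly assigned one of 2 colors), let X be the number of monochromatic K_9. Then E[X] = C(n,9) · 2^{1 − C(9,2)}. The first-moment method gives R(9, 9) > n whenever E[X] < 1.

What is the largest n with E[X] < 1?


We need C(n, 9) · 2^{1 − 36} < 1, i.e. C(n, 9) < 2^{36 − 1} = 34359738368.
Check values of n near the boundary:
  n = 62: C(62, 9) = 20286591270; 20286591270 < 34359738368? YES
  n = 63: C(63, 9) = 23667689815; 23667689815 < 34359738368? YES
  n = 64: C(64, 9) = 27540584512; 27540584512 < 34359738368? YES
  n = 65: C(65, 9) = 31966749880; 31966749880 < 34359738368? YES
  n = 66: C(66, 9) = 37014131440; 37014131440 < 34359738368? NO
  n = 67: C(67, 9) = 42757703560; 42757703560 < 34359738368? NO
  n = 68: C(68, 9) = 49280065120; 49280065120 < 34359738368? NO
The largest n with C(n, 9) < 34359738368 is n = 65 (where E[X] = 3995843735/4294967296 ≈ 0.93035). Hence R(9, 9) > 65, i.e. R(9, 9) ≥ 66.

Largest n = 65; hence R(9, 9) > 65.


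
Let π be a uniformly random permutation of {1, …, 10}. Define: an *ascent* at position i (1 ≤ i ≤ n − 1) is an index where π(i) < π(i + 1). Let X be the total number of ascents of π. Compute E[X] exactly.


Write X = Σ X_I over i = 1, …, 9, with X_I the indicator of one ascent.
There are 9 indicators.
For each fixed i, the pair (π(i), π(i+1)) is a uniformly random ordered pair of distinct values from {1, …, 10}; by symmetry P[π(i) < π(i+1)] = 1/2.
By linearity: E[X] = 9 · (1/2) = (10 − 1) · (1/2) = 9/2 ≈ 4.500.

E[X] = 9/2 = 4.500.


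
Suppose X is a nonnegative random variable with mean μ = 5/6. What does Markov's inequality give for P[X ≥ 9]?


μ = E[X] = 5/6, a = 9.
Markov: P[X ≥ 9] ≤ μ/a = (5/6)/9 = 5/54.
Numerically: ≈ 0.09259.
(Since a = 9 > μ = 0.83333, the bound 5/54 is < 1 and informative.)

P[X ≥ 9] ≤ 5/54 ≈ 0.09259.


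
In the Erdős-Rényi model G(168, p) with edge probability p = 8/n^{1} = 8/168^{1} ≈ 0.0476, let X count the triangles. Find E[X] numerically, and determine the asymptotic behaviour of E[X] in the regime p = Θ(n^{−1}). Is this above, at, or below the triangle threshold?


Number of potential triangles: C(168, 3) = 776216.
Each occurs with probability p³ ≈ (0.0476)³ ≈ 1.07980e-04.
By linearity: E[X] = C(168, 3)·p³ ≈ 776216 · 1.07980e-04 ≈ 83.816.
Here α = 1, so p = 8/n is exactly at the triangle threshold p ~ 1/n. Asymptotically E[X] → c³/6 = 8³/6 = 256/3 ≈ 85.333, a bounded constant. In this regime the triangle count is asymptotically Poisson(c³/6).

E[X] ≈ 83.816; in regime p = Θ(1/n^{1}) E[X] stays bounded (at the triangle threshold p ~ 1/n).


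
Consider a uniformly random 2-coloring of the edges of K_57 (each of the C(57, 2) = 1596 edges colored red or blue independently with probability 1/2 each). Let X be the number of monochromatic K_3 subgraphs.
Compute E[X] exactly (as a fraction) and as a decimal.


Let X = Σ_S X_S over the C(57, 3) = 29260 subsets S of size 3, where X_S = 1 if the K_3 on S is monochromatic.
For a fixed S, the K_3 on S has C(3, 2) = 3 edges. P[all 3 edges red] = (1/2)^3, and likewise for blue, so P[monochromatic] = 2·(1/2)^3 = 2^{1 − 3} = 1/4.
Summing: E[X] = C(57, 3) · 2^{1 − 3} = 29260 · 1/4 = 7315.
Numerically: E[X] ≈ 7315.00000.

E[X] = C(57,3)·2^(1−C(3,2)) = 7315 ≈ 7315.00000.


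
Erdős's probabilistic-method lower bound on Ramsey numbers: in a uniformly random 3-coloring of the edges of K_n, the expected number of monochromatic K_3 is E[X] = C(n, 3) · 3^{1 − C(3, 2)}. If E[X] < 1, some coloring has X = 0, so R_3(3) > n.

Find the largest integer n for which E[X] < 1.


We need C(n, 3) · 3^{1 − 3} < 1, i.e. C(n, 3) < 3^{3 − 1} = 9.
Check values of n near the boundary:
  n = 3: C(3, 3) = 1; 1 < 9? YES
  n = 4: C(4, 3) = 4; 4 < 9? YES
  n = 5: C(5, 3) = 10; 10 < 9? NO
  n = 6: C(6, 3) = 20; 20 < 9? NO
  n = 7: C(7, 3) = 35; 35 < 9? NO
The largest n with C(n, 3) < 9 is n = 4 (where E[X] = 4/9 ≈ 0.44444). Hence R_3(3) > 4, i.e. R_3(3) ≥ 5.

Largest n = 4; hence R_3(3) > 4.


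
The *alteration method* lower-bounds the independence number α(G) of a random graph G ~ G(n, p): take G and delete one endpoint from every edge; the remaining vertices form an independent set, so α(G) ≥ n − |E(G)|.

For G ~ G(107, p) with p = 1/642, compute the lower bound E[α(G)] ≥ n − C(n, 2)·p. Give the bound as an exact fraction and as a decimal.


E[|E(G)|] = C(107, 2)·p = 5671 · (1/642) = 53/6.
E[α(G)] ≥ n − E[|E(G)|] = 107 − 53/6 = 589/6.
Numerically: ≈ 98.167.
(This is only a lower bound; the true E[α(G)] may be larger.)

E[α(G)] ≥ 589/6 ≈ 98.167.


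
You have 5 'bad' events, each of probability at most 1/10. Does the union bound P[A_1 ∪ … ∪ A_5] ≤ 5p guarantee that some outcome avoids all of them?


Union bound: P[∪_{i=1}^{5} A_i] ≤ Σ_i P[A_i] ≤ 5·p = 5·(1/10) = 1/2.
Numerically: 1/2 ≈ 0.5000000.
Is 1/2 < 1? YES.
Since P[∪ A_i] ≤ 1/2 < 1, the complement has P[∩ A_i^c] ≥ 1 − 1/2 = 1/2 > 0, so some outcome avoids every A_i.

5·p = 1/2 ≈ 0.5000000; existence CERTIFIED by the union bound.


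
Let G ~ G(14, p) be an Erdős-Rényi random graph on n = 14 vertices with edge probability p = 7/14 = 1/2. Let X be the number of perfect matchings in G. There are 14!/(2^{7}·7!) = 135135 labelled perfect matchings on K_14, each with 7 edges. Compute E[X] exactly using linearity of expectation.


K_14 has 14!/(2^{7}·7!) = 135135 labelled perfect matchings.
For each such perfect matching H, let X_H = 1 if all 7 edges of H are present in G. Then P[X_H = 1] = p^{7} = (1/2)^{7} = 1/128.
Summing the indicators: E[X] = Σ_H E[X_H] = 135135 · p^{7} = 135135 · 1/128 = 135135/128.
Numerically: E[X] ≈ 1056.

E[X] = 135135 · (1/2)^{7} = 135135/128 ≈ 1056.


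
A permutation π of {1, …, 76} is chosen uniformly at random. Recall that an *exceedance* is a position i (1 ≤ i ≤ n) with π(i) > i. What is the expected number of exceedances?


Write X = Σ_{i=1}^{76} X_i, where X_i = 1_{π(i) > i}.
For each fixed i, π(i) is uniform over {1, …, 76} (marginal of a uniform permutation), so P[π(i) > i] = (n − i)/n. Summing: Σ_{i=1}^{76} (n − i)/n = (0 + 1 + … + 75)/76 = 76(76 − 1)/(2·76) = (76 − 1)/2.
Hence E[X] = Σ_{i=1}^{76} (76 − i)/76 = 75/2 ≈ 37.5000.

E[X] = 75/2 = 37.5000.


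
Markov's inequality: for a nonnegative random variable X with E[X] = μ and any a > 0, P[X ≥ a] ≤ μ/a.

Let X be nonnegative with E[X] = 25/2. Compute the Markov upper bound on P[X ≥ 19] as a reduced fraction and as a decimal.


μ = E[X] = 25/2, a = 19.
Markov: P[X ≥ 19] ≤ μ/a = (25/2)/19 = 25/38.
Numerically: ≈ 0.6579.
(Since a = 19 > μ = 12.5000, the bound 25/38 is < 1 and informative.)

P[X ≥ 19] ≤ 25/38 ≈ 0.6579.


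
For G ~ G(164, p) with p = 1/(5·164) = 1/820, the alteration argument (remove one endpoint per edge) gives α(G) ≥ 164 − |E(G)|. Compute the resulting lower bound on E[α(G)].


E[|E(G)|] = C(164, 2)·p = 13366 · (1/820) = 163/10.
E[α(G)] ≥ n − E[|E(G)|] = 164 − 163/10 = 1477/10.
Numerically: ≈ 147.700.
(This is only a lower bound; the true E[α(G)] may be larger.)

E[α(G)] ≥ 1477/10 ≈ 147.700.


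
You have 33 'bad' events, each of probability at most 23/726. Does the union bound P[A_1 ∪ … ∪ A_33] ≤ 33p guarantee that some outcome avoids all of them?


Union bound: P[∪_{i=1}^{33} A_i] ≤ Σ_i P[A_i] ≤ 33·p = 33·(23/726) = 23/22.
Numerically: 23/22 ≈ 1.0454545.
Is 23/22 < 1? NO.
Since the bound 23/22 is ≥ 1, the union bound is uninformative here; it does NOT by itself certify existence.

33·p = 23/22 ≈ 1.0454545; existence NOT certified by the union bound.


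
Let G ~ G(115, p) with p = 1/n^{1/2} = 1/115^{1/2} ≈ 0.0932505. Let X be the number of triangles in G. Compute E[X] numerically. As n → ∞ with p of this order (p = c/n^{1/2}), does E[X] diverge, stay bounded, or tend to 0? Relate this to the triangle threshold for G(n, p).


Number of potential triangles: C(115, 3) = 246905.
Each occurs with probability p³ ≈ (0.0932505)³ ≈ 8.10873746e-04.
By linearity: E[X] = C(115, 3)·p³ ≈ 246905 · 8.10873746e-04 ≈ 200.208782.
Since α = 1/2 < 1, p = c/n^{1/2} ≫ 1/n is above the triangle threshold p ~ 1/n. Asymptotically E[X] ~ (c³/6)·n^{3(1−α)} = (1³/6)·n^{1.5} → ∞; triangles are abundant w.h.p.

E[X] ≈ 200.208782; in regime p = Θ(1/n^{1/2}) E[X] diverges (above the triangle threshold p ~ 1/n).


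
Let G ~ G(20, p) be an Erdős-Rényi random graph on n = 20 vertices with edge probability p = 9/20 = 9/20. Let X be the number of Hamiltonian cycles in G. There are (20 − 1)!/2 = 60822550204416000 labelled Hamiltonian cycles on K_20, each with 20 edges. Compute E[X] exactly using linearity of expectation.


K_20 has (20 − 1)!/2 = 60822550204416000 labelled Hamiltonian cycles.
For each such Hamiltonian cycle H, let X_H = 1 if all 20 edges of H are present in G. Then P[X_H = 1] = p^{20} = (9/20)^{20} = 12157665459056928801/104857600000000000000000000.
By linearity: E[X] = Σ_H E[X_H] = 60822550204416000 · p^{20} = 60822550204416000 · 12157665459056928801/104857600000000000000000000 = 180532279724605553545860280221/25600000000000000000.
Numerically: E[X] ≈ 7.05e+09.

E[X] = 60822550204416000 · (9/20)^{20} = 180532279724605553545860280221/25600000000000000000 ≈ 7.05e+09.


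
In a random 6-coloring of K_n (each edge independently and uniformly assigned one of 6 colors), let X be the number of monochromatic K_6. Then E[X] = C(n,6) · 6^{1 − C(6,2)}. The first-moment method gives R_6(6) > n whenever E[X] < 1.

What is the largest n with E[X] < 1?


We need C(n, 6) · 6^{1 − 15} < 1, i.e. C(n, 6) < 6^{15 − 1} = 78364164096.
Check values of n near the boundary:
  n = 196: C(196, 6) = 72887293024; 72887293024 < 78364164096? YES
  n = 197: C(197, 6) = 75176946208; 75176946208 < 78364164096? YES
  n = 198: C(198, 6) = 77526225777; 77526225777 < 78364164096? YES
  n = 199: C(199, 6) = 79936367511; 79936367511 < 78364164096? NO
  n = 200: C(200, 6) = 82408626300; 82408626300 < 78364164096? NO
The largest n with C(n, 6) < 78364164096 is n = 198 (where E[X] = 25842075259/26121388032 ≈ 0.989307). Hence R_6(6) > 198, i.e. R_6(6) ≥ 199.

Largest n = 198; hence R_6(6) > 198.


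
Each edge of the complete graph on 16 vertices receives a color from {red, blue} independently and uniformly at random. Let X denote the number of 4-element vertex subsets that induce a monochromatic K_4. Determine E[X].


Let X = Σ_S X_S over the C(16, 4) = 1820 subsets S of size 4, where X_S = 1 if the K_4 on S is monochromatic.
For a fixed S, the K_4 on S has C(4, 2) = 6 edges. P[all 6 edges red] = (1/2)^6, and likewise for blue, so P[monochromatic] = 2·(1/2)^6 = 2^{1 − 6} = 1/32.
By linearity: E[X] = C(16, 4) · 2^{1 − 6} = 1820 · 1/32 = 455/8.
Numerically: E[X] ≈ 56.875000.

E[X] = C(16,4)·2^(1−C(4,2)) = 455/8 ≈ 56.875000.


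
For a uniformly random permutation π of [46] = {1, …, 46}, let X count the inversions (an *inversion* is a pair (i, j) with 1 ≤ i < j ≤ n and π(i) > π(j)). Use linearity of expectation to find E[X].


Write X = Σ X_I over the C(46, 2) = 1035 pairs i < j, with X_I the indicator of one inversion.
There are 1035 indicators.
For each fixed pair i < j, the values π(i) and π(j) are two distinct elements of {1, …, 46} in uniformly random order; by symmetry P[π(i) > π(j)] = 1/2.
By linearity: E[X] = 1035 · (1/2) = C(46, 2) · (1/2) = 1035/2 = 1035/2 ≈ 517.500000.

E[X] = 1035/2 = 517.500000.


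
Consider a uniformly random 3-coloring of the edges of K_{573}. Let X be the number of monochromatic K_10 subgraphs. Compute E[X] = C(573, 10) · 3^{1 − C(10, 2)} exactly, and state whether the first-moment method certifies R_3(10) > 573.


E[X] = C(573, 10) · 3^{1 − 45} = 971597135635805762226 · 3^{−44} = 971597135635805762226/984770902183611232881.
As a reduced fraction: E[X] = 35985079097622435638/36472996377170786403 ≈ 0.9866225.
Is E[X] < 1? YES.
Since E[X] < 1, there exists a 3-coloring of K_{573} with no monochromatic K_10; hence R_3(10) > 573.

E[X] = 35985079097622435638/36472996377170786403 ≈ 0.9866225; E[X] < 1, so R_3(10) > 573.


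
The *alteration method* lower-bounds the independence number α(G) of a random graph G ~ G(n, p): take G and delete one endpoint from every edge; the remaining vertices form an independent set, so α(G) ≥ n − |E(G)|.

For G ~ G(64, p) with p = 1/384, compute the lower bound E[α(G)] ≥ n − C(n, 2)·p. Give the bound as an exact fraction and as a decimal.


E[|E(G)|] = C(64, 2)·p = 2016 · (1/384) = 21/4.
E[α(G)] ≥ n − E[|E(G)|] = 64 − 21/4 = 235/4.
Numerically: ≈ 58.7500.
(This is only a lower bound; the true E[α(G)] may be larger.)

E[α(G)] ≥ 235/4 ≈ 58.7500.


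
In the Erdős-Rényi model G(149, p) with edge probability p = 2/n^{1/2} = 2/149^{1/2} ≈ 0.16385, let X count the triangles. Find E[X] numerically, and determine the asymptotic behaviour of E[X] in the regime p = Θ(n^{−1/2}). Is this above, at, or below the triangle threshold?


Number of potential triangles: C(149, 3) = 540274.
Each occurs with probability p³ ≈ (0.16385)³ ≈ 4.3985606e-03.
By linearity: E[X] = C(149, 3)·p³ ≈ 540274 · 4.3985606e-03 ≈ 2376.42796.
Since α = 1/2 < 1, p = c/n^{1/2} ≫ 1/n is above the triangle threshold p ~ 1/n. Asymptotically E[X] ~ (c³/6)·n^{3(1−α)} = (2³/6)·n^{1.5} → ∞; triangles are abundant w.h.p.

E[X] ≈ 2376.42796; in regime p = Θ(1/n^{1/2}) E[X] diverges (above the triangle threshold p ~ 1/n).


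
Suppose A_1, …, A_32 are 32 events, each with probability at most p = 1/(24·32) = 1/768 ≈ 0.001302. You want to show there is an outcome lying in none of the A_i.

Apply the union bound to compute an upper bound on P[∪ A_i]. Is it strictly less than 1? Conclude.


Union bound: P[∪_{i=1}^{32} A_i] ≤ Σ_i P[A_i] ≤ 32·p = 32·(1/768) = 1/24.
Numerically: 1/24 ≈ 0.041667.
Is 1/24 < 1? YES.
Since P[∪ A_i] ≤ 1/24 < 1, the complement has P[∩ A_i^c] ≥ 1 − 1/24 = 23/24 > 0, so some outcome avoids every A_i.

32·p = 1/24 ≈ 0.041667; existence CERTIFIED by the union bound.


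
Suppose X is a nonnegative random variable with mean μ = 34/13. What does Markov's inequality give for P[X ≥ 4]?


μ = E[X] = 34/13, a = 4.
Markov: P[X ≥ 4] ≤ μ/a = (34/13)/4 = 17/26.
Numerically: ≈ 0.6538.
(Since a = 4 > μ = 2.6154, the bound 17/26 is < 1 and informative.)

P[X ≥ 4] ≤ 17/26 ≈ 0.6538.


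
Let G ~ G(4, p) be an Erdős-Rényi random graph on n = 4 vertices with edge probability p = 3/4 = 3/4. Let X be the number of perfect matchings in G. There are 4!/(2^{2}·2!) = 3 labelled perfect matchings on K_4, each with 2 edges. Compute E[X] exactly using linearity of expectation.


K_4 has 4!/(2^{2}·2!) = 3 labelled perfect matchings.
For each such perfect matching H, let X_H = 1 if all 2 edges of H are present in G. Then P[X_H = 1] = p^{2} = (3/4)^{2} = 9/16.
By linearity: E[X] = Σ_H E[X_H] = 3 · p^{2} = 3 · 9/16 = 27/16.
Numerically: E[X] ≈ 1.69.

E[X] = 3 · (3/4)^{2} = 27/16 ≈ 1.69.


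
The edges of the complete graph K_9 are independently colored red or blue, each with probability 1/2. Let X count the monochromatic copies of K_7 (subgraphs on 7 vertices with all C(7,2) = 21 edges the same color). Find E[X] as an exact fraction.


Let X = Σ_S X_S over the C(9, 7) = 36 subsets S of size 7, where X_S = 1 if the K_7 on S is monochromatic.
For a fixed S, the K_7 on S has C(7, 2) = 21 edges. P[all 21 edges red] = (1/2)^21, and likewise for blue, so P[monochromatic] = 2·(1/2)^21 = 2^{1 − 21} = 1/1048576.
By linearity of expectation: E[X] = C(9, 7) · 2^{1 − 21} = 36 · 1/1048576 = 9/262144.
Numerically: E[X] ≈ 0.00003.

E[X] = C(9,7)·2^(1−C(7,2)) = 9/262144 ≈ 0.00003.


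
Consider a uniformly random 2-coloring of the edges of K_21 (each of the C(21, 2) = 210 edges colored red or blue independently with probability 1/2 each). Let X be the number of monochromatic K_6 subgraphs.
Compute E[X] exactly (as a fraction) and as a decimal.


Let X = Σ_S X_S over the C(21, 6) = 54264 subsets S of size 6, where X_S = 1 if the K_6 on S is monochromatic.
For a fixed S, the K_6 on S has C(6, 2) = 15 edges. P[all 15 edges red] = (1/2)^15, and likewise for blue, so P[monochromatic] = 2·(1/2)^15 = 2^{1 − 15} = 1/16384.
By linearity: E[X] = C(21, 6) · 2^{1 − 15} = 54264 · 1/16384 = 6783/2048.
Numerically: E[X] ≈ 3.31201.

E[X] = C(21,6)·2^(1−C(6,2)) = 6783/2048 ≈ 3.31201.


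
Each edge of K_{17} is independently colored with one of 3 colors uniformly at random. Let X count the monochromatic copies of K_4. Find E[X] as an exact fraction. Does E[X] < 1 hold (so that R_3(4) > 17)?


E[X] = C(17, 4) · 3^{1 − 6} = 2380 · 3^{−5} = 2380/243.
As a reduced fraction: E[X] = 2380/243 ≈ 9.7942387.
Is E[X] < 1? NO.
Since E[X] ≥ 1, the first-moment bound is inconclusive at n = 17; it does NOT by itself certify R_3(4) > 17.

E[X] = 2380/243 ≈ 9.7942387; E[X] ≥ 1; first-moment method inconclusive here.


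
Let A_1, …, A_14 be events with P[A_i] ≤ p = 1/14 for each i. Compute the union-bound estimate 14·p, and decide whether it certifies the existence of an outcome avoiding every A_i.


Union bound: P[∪_{i=1}^{14} A_i] ≤ Σ_i P[A_i] ≤ 14·p = 14·(1/14) = 1.
Numerically: 1 ≈ 1.000.
Is 1 < 1? NO.
Since the bound 1 is ≥ 1, the union bound is uninformative here; it does NOT by itself certify existence.

14·p = 1 ≈ 1.000; existence NOT certified by the union bound.


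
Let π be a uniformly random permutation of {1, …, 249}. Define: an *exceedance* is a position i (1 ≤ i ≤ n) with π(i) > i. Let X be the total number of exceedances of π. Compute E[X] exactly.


Write X = Σ_{i=1}^{249} X_i, where X_i = 1_{π(i) > i}.
For each fixed i, π(i) is uniform over {1, …, 249} (marginal of a uniform permutation), so P[π(i) > i] = (n − i)/n. Summing: Σ_{i=1}^{249} (n − i)/n = (0 + 1 + … + 248)/249 = 249(249 − 1)/(2·249) = (249 − 1)/2.
Hence E[X] = Σ_{i=1}^{249} (249 − i)/249 = 124 ≈ 124.000.

E[X] = 124 = 124.000.


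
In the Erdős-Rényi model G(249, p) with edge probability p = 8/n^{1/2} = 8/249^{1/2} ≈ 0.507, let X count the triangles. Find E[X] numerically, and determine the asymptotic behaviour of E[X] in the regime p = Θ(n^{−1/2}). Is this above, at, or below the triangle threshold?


Number of potential triangles: C(249, 3) = 2542124.
Each occurs with probability p³ ≈ (0.507)³ ≈ 1.303080e-01.
By linearity: E[X] = C(249, 3)·p³ ≈ 2542124 · 1.303080e-01 ≈ 331258.9883.
Since α = 1/2 < 1, p = c/n^{1/2} ≫ 1/n is above the triangle threshold p ~ 1/n. Asymptotically E[X] ~ (c³/6)·n^{3(1−α)} = (8³/6)·n^{1.5} → ∞; triangles are abundant w.h.p.

E[X] ≈ 331258.9883; in regime p = Θ(1/n^{1/2}) E[X] diverges (above the triangle threshold p ~ 1/n).


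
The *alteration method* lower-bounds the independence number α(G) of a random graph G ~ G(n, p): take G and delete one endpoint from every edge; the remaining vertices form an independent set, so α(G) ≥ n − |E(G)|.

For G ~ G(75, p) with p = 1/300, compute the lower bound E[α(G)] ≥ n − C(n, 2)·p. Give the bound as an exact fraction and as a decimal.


E[|E(G)|] = C(75, 2)·p = 2775 · (1/300) = 37/4.
E[α(G)] ≥ n − E[|E(G)|] = 75 − 37/4 = 263/4.
Numerically: ≈ 65.75000.
(This is only a lower bound; the true E[α(G)] may be larger.)

E[α(G)] ≥ 263/4 ≈ 65.75000.


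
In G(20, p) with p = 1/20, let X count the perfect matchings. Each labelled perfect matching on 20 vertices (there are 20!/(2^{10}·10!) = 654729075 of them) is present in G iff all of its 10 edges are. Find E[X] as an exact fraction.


K_20 has 20!/(2^{10}·10!) = 654729075 labelled perfect matchings.
For each such perfect matching H, let X_H = 1 if all 10 edges of H are present in G. Then P[X_H = 1] = p^{10} = (1/20)^{10} = 1/10240000000000.
By linearity of expectation: E[X] = Σ_H E[X_H] = 654729075 · p^{10} = 654729075 · 1/10240000000000 = 26189163/409600000000.
Numerically: E[X] ≈ 6.3938e-05.

E[X] = 654729075 · (1/20)^{10} = 26189163/409600000000 ≈ 6.3938e-05.


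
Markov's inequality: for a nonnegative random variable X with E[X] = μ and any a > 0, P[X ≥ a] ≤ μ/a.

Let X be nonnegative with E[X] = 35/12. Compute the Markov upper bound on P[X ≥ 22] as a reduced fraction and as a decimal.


μ = E[X] = 35/12, a = 22.
Markov: P[X ≥ 22] ≤ μ/a = (35/12)/22 = 35/264.
Numerically: ≈ 0.132576.
(Since a = 22 > μ = 2.916667, the bound 35/264 is < 1 and informative.)

P[X ≥ 22] ≤ 35/264 ≈ 0.132576.


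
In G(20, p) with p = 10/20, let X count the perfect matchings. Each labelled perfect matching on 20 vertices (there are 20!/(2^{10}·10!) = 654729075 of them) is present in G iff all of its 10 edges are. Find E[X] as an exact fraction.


K_20 has 20!/(2^{10}·10!) = 654729075 labelled perfect matchings.
For each such perfect matching H, let X_H = 1 if all 10 edges of H are present in G. Then P[X_H = 1] = p^{10} = (1/2)^{10} = 1/1024.
Summing the indicators: E[X] = Σ_H E[X_H] = 654729075 · p^{10} = 654729075 · 1/1024 = 654729075/1024.
Numerically: E[X] ≈ 6.39e+05.

E[X] = 654729075 · (1/2)^{10} = 654729075/1024 ≈ 6.39e+05.


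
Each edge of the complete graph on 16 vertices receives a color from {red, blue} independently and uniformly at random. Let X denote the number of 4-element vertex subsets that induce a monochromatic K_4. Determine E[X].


Let X = Σ_S X_S over the C(16, 4) = 1820 subsets S of size 4, where X_S = 1 if the K_4 on S is monochromatic.
For a fixed S, the K_4 on S has C(4, 2) = 6 edges. P[all 6 edges red] = (1/2)^6, and likewise for blue, so P[monochromatic] = 2·(1/2)^6 = 2^{1 − 6} = 1/32.
By linearity of expectation: E[X] = C(16, 4) · 2^{1 − 6} = 1820 · 1/32 = 455/8.
Numerically: E[X] ≈ 56.8750.

E[X] = C(16,4)·2^(1−C(4,2)) = 455/8 ≈ 56.8750.


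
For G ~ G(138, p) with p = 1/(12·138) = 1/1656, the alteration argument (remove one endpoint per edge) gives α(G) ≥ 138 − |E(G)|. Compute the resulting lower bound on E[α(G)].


E[|E(G)|] = C(138, 2)·p = 9453 · (1/1656) = 137/24.
E[α(G)] ≥ n − E[|E(G)|] = 138 − 137/24 = 3175/24.
Numerically: ≈ 132.29167.
(This is only a lower bound; the true E[α(G)] may be larger.)

E[α(G)] ≥ 3175/24 ≈ 132.29167.


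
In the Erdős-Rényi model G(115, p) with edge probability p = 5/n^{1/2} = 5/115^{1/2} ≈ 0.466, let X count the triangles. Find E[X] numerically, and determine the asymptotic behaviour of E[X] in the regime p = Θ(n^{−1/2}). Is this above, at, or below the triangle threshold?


Number of potential triangles: C(115, 3) = 246905.
Each occurs with probability p³ ≈ (0.466)³ ≈ 1.01359e-01.
By linearity: E[X] = C(115, 3)·p³ ≈ 246905 · 1.01359e-01 ≈ 25026.098.
Since α = 1/2 < 1, p = c/n^{1/2} ≫ 1/n is above the triangle threshold p ~ 1/n. Asymptotically E[X] ~ (c³/6)·n^{3(1−α)} = (5³/6)·n^{1.5} → ∞; triangles are abundant w.h.p.

E[X] ≈ 25026.098; in regime p = Θ(1/n^{1/2}) E[X] diverges (above the triangle threshold p ~ 1/n).


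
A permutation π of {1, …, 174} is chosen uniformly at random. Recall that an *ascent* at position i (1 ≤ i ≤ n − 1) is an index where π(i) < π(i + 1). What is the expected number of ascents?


Write X = Σ X_I over i = 1, …, 173, with X_I the indicator of one ascent.
There are 173 indicators.
For each fixed i, the pair (π(i), π(i+1)) is a uniformly random ordered pair of distinct values from {1, …, 174}; by symmetry P[π(i) < π(i+1)] = 1/2.
By linearity: E[X] = 173 · (1/2) = (174 − 1) · (1/2) = 173/2 ≈ 86.500000.

E[X] = 173/2 = 86.500000.


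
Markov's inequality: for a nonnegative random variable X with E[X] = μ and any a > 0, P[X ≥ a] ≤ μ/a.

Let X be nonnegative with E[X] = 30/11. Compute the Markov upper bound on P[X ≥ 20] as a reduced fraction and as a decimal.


μ = E[X] = 30/11, a = 20.
Markov: P[X ≥ 20] ≤ μ/a = (30/11)/20 = 3/22.
Numerically: ≈ 0.136.
(Since a = 20 > μ = 2.727, the bound 3/22 is < 1 and informative.)

P[X ≥ 20] ≤ 3/22 ≈ 0.136.


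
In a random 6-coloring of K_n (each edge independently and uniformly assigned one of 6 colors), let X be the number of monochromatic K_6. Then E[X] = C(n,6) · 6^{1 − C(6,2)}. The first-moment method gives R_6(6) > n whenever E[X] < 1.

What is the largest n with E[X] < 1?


We need C(n, 6) · 6^{1 − 15} < 1, i.e. C(n, 6) < 6^{15 − 1} = 78364164096.
Check values of n near the boundary:
  n = 195: C(195, 6) = 70656049360; 70656049360 < 78364164096? YES
  n = 196: C(196, 6) = 72887293024; 72887293024 < 78364164096? YES
  n = 197: C(197, 6) = 75176946208; 75176946208 < 78364164096? YES
  n = 198: C(198, 6) = 77526225777; 77526225777 < 78364164096? YES
  n = 199: C(199, 6) = 79936367511; 79936367511 < 78364164096? NO
  n = 200: C(200, 6) = 82408626300; 82408626300 < 78364164096? NO
The largest n with C(n, 6) < 78364164096 is n = 198 (where E[X] = 25842075259/26121388032 ≈ 0.9893). Hence R_6(6) > 198, i.e. R_6(6) ≥ 199.

Largest n = 198; hence R_6(6) > 198.


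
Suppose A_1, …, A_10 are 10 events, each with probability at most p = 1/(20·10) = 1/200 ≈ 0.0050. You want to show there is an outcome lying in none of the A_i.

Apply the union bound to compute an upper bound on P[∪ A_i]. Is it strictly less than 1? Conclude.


Union bound: P[∪_{i=1}^{10} A_i] ≤ Σ_i P[A_i] ≤ 10·p = 10·(1/200) = 1/20.
Numerically: 1/20 ≈ 0.0500.
Is 1/20 < 1? YES.
Since P[∪ A_i] ≤ 1/20 < 1, the complement has P[∩ A_i^c] ≥ 1 − 1/20 = 19/20 > 0, so some outcome avoids every A_i.

10·p = 1/20 ≈ 0.0500; existence CERTIFIED by the union bound.


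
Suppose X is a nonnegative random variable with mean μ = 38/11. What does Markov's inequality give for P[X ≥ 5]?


μ = E[X] = 38/11, a = 5.
Markov: P[X ≥ 5] ≤ μ/a = (38/11)/5 = 38/55.
Numerically: ≈ 0.69091.
(Since a = 5 > μ = 3.45455, the bound 38/55 is < 1 and informative.)

P[X ≥ 5] ≤ 38/55 ≈ 0.69091.


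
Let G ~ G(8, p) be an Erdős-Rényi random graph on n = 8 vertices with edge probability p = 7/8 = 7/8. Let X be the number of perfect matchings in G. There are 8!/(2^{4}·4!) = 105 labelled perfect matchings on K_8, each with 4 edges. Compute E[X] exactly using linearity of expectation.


K_8 has 8!/(2^{4}·4!) = 105 labelled perfect matchings.
For each such perfect matching H, let X_H = 1 if all 4 edges of H are present in G. Then P[X_H = 1] = p^{4} = (7/8)^{4} = 2401/4096.
By linearity of expectation: E[X] = Σ_H E[X_H] = 105 · p^{4} = 105 · 2401/4096 = 252105/4096.
Numerically: E[X] ≈ 61.55.

E[X] = 105 · (7/8)^{4} = 252105/4096 ≈ 61.55.


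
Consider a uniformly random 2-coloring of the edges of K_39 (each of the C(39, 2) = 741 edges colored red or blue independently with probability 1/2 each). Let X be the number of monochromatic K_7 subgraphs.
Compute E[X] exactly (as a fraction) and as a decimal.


Let X = Σ_S X_S over the C(39, 7) = 15380937 subsets S of size 7, where X_S = 1 if the K_7 on S is monochromatic.
For a fixed S, the K_7 on S has C(7, 2) = 21 edges. P[all 21 edges red] = (1/2)^21, and likewise for blue, so P[monochromatic] = 2·(1/2)^21 = 2^{1 − 21} = 1/1048576.
Summing: E[X] = C(39, 7) · 2^{1 − 21} = 15380937 · 1/1048576 = 15380937/1048576.
Numerically: E[X] ≈ 14.6684.

E[X] = C(39,7)·2^(1−C(7,2)) = 15380937/1048576 ≈ 14.6684.


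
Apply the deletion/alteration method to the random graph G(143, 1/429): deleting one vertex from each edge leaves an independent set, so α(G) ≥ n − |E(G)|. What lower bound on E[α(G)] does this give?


E[|E(G)|] = C(143, 2)·p = 10153 · (1/429) = 71/3.
E[α(G)] ≥ n − E[|E(G)|] = 143 − 71/3 = 358/3.
Numerically: ≈ 119.333333.
(This is only a lower bound; the true E[α(G)] may be larger.)

E[α(G)] ≥ 358/3 ≈ 119.333333.


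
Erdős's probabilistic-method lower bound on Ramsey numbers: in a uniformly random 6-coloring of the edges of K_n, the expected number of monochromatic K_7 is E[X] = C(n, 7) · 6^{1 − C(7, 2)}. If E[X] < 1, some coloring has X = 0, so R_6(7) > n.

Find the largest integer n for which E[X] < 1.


We need C(n, 7) · 6^{1 − 21} < 1, i.e. C(n, 7) < 6^{21 − 1} = 3656158440062976.
Check values of n near the boundary:
  n = 563: C(563, 7) = 3426622515769596; 3426622515769596 < 3656158440062976? YES
  n = 564: C(564, 7) = 3469685994423792; 3469685994423792 < 3656158440062976? YES
  n = 565: C(565, 7) = 3513212521235560; 3513212521235560 < 3656158440062976? YES
  n = 566: C(566, 7) = 3557206237959440; 3557206237959440 < 3656158440062976? YES
  n = 567: C(567, 7) = 3601671315933933; 3601671315933933 < 3656158440062976? YES
  n = 568: C(568, 7) = 3646611956239704; 3646611956239704 < 3656158440062976? YES
  n = 569: C(569, 7) = 3692032389858348; 3692032389858348 < 3656158440062976? NO
  n = 570: C(570, 7) = 3737936877831720; 3737936877831720 < 3656158440062976? NO
  n = 571: C(571, 7) = 3784329711421830; 3784329711421830 < 3656158440062976? NO
The largest n with C(n, 7) < 3656158440062976 is n = 568 (where E[X] = 16882462760369/16926659444736 ≈ 0.99739). Hence R_6(7) > 568, i.e. R_6(7) ≥ 569.

Largest n = 568; hence R_6(7) > 568.


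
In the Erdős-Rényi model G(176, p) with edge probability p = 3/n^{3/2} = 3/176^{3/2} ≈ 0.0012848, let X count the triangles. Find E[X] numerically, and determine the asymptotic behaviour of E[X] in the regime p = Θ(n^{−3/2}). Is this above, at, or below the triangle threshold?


Number of potential triangles: C(176, 3) = 893200.
Each occurs with probability p³ ≈ (0.0012848)³ ≈ 2.1210786e-09.
By linearity: E[X] = C(176, 3)·p³ ≈ 893200 · 2.1210786e-09 ≈ 0.00189.
Since α = 3/2 > 1, p = c/n^{3/2} = o(1/n) is below the triangle threshold p ~ 1/n. Asymptotically E[X] ~ (c³/6)·n^{3(1−α)} = (3³/6)·n^{-1.5} → 0, so by Markov's inequality G has no triangles w.h.p.

E[X] ≈ 0.00189; in regime p = Θ(1/n^{3/2}) E[X] tends to 0 (below the triangle threshold p ~ 1/n).


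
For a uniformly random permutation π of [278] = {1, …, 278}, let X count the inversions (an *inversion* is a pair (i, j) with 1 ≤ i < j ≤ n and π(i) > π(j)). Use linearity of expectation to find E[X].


Write X = Σ X_I over the C(278, 2) = 38503 pairs i < j, with X_I the indicator of one inversion.
There are 38503 indicators.
For each fixed pair i < j, the values π(i) and π(j) are two distinct elements of {1, …, 278} in uniformly random order; by symmetry P[π(i) > π(j)] = 1/2.
By linearity: E[X] = 38503 · (1/2) = C(278, 2) · (1/2) = 38503/2 = 38503/2 ≈ 19251.50000.

E[X] = 38503/2 = 19251.50000.


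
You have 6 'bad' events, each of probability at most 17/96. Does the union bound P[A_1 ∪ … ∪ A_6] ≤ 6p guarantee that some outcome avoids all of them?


Union bound: P[∪_{i=1}^{6} A_i] ≤ Σ_i P[A_i] ≤ 6·p = 6·(17/96) = 17/16.
Numerically: 17/16 ≈ 1.062500.
Is 17/16 < 1? NO.
Since the bound 17/16 is ≥ 1, the union bound is uninformative here; it does NOT by itself certify existence.

6·p = 17/16 ≈ 1.062500; existence NOT certified by the union bound.


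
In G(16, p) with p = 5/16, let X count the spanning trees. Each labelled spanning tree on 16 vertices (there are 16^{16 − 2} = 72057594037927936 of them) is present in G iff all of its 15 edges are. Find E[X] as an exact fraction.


K_16 has 16^{16 − 2} = 72057594037927936 labelled spanning trees.
For each such spanning tree H, let X_H = 1 if all 15 edges of H are present in G. Then P[X_H = 1] = p^{15} = (5/16)^{15} = 30517578125/1152921504606846976.
Summing the indicators: E[X] = Σ_H E[X_H] = 72057594037927936 · p^{15} = 72057594037927936 · 30517578125/1152921504606846976 = 30517578125/16.
Numerically: E[X] ≈ 1.9073e+09.

E[X] = 72057594037927936 · (5/16)^{15} = 30517578125/16 ≈ 1.9073e+09.


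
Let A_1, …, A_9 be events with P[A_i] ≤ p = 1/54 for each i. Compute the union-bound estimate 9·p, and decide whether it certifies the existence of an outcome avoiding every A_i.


Union bound: P[∪_{i=1}^{9} A_i] ≤ Σ_i P[A_i] ≤ 9·p = 9·(1/54) = 1/6.
Numerically: 1/6 ≈ 0.16667.
Is 1/6 < 1? YES.
Since P[∪ A_i] ≤ 1/6 < 1, the complement has P[∩ A_i^c] ≥ 1 − 1/6 = 5/6 > 0, so some outcome avoids every A_i.

9·p = 1/6 ≈ 0.16667; existence CERTIFIED by the union bound.


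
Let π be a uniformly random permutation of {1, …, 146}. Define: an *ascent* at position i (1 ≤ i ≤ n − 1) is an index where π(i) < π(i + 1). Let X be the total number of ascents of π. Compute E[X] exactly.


Write X = Σ X_I over i = 1, …, 145, with X_I the indicator of one ascent.
There are 145 indicators.
For each fixed i, the pair (π(i), π(i+1)) is a uniformly random ordered pair of distinct values from {1, …, 146}; by symmetry P[π(i) < π(i+1)] = 1/2.
By linearity: E[X] = 145 · (1/2) = (146 − 1) · (1/2) = 145/2 ≈ 72.50000.

E[X] = 145/2 = 72.50000.


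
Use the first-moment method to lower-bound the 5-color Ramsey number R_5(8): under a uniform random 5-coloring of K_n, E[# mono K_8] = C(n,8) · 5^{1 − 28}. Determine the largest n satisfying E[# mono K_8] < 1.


We need C(n, 8) · 5^{1 − 28} < 1, i.e. C(n, 8) < 5^{28 − 1} = 7450580596923828125.
Check values of n near the boundary:
  n = 857: C(857, 8) = 6983854138365964575; 6983854138365964575 < 7450580596923828125? YES
  n = 858: C(858, 8) = 7049584530256467771; 7049584530256467771 < 7450580596923828125? YES
  n = 859: C(859, 8) = 7115855595170747139; 7115855595170747139 < 7450580596923828125? YES
  n = 860: C(860, 8) = 7182671140665308145; 7182671140665308145 < 7450580596923828125? YES
  n = 861: C(861, 8) = 7250034996615275865; 7250034996615275865 < 7450580596923828125? YES
  n = 862: C(862, 8) = 7317951015318931845; 7317951015318931845 < 7450580596923828125? YES
  n = 863: C(863, 8) = 7386423071602617757; 7386423071602617757 < 7450580596923828125? YES
  n = 864: C(864, 8) = 7455455062926006708; 7455455062926006708 < 7450580596923828125? NO
  n = 865: C(865, 8) = 7525050909487743060; 7525050909487743060 < 7450580596923828125? NO
The largest n with C(n, 8) < 7450580596923828125 is n = 863 (where E[X] = 7386423071602617757/7450580596923828125 ≈ 0.991). Hence R_5(8) > 863, i.e. R_5(8) ≥ 864.

Largest n = 863; hence R_5(8) > 863.


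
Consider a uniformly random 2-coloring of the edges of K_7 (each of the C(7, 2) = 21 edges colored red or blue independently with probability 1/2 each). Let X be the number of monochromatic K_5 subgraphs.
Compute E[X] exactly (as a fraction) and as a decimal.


Let X = Σ_S X_S over the C(7, 5) = 21 subsets S of size 5, where X_S = 1 if the K_5 on S is monochromatic.
For a fixed S, the K_5 on S has C(5, 2) = 10 edges. P[all 10 edges red] = (1/2)^10, and likewise for blue, so P[monochromatic] = 2·(1/2)^10 = 2^{1 − 10} = 1/512.
Summing: E[X] = C(7, 5) · 2^{1 − 10} = 21 · 1/512 = 21/512.
Numerically: E[X] ≈ 0.04102.

E[X] = C(7,5)·2^(1−C(5,2)) = 21/512 ≈ 0.04102.


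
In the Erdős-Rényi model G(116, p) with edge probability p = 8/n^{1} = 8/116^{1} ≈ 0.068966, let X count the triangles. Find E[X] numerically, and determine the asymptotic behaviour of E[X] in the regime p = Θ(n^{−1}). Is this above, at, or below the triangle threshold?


Number of potential triangles: C(116, 3) = 253460.
Each occurs with probability p³ ≈ (0.068966)³ ≈ 3.2801673e-04.
By linearity: E[X] = C(116, 3)·p³ ≈ 253460 · 3.2801673e-04 ≈ 83.13912.
Here α = 1, so p = 8/n is exactly at the triangle threshold p ~ 1/n. Asymptotically E[X] → c³/6 = 8³/6 = 256/3 ≈ 85.33333, a bounded constant. In this regime the triangle count is asymptotically Poisson(c³/6).

E[X] ≈ 83.13912; in regime p = Θ(1/n^{1}) E[X] stays bounded (at the triangle threshold p ~ 1/n).


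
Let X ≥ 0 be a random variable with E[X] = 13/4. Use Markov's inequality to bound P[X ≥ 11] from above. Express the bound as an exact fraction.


μ = E[X] = 13/4, a = 11.
Markov: P[X ≥ 11] ≤ μ/a = (13/4)/11 = 13/44.
Numerically: ≈ 0.29545.
(Since a = 11 > μ = 3.25000, the bound 13/44 is < 1 and informative.)

P[X ≥ 11] ≤ 13/44 ≈ 0.29545.


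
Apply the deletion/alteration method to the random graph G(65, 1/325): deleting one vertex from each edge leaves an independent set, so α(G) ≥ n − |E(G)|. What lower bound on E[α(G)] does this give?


E[|E(G)|] = C(65, 2)·p = 2080 · (1/325) = 32/5.
E[α(G)] ≥ n − E[|E(G)|] = 65 − 32/5 = 293/5.
Numerically: ≈ 58.600000.
(This is only a lower bound; the true E[α(G)] may be larger.)

E[α(G)] ≥ 293/5 ≈ 58.600000.


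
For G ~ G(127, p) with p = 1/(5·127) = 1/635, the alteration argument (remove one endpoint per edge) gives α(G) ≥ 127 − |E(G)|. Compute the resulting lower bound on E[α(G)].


E[|E(G)|] = C(127, 2)·p = 8001 · (1/635) = 63/5.
E[α(G)] ≥ n − E[|E(G)|] = 127 − 63/5 = 572/5.
Numerically: ≈ 114.40000.
(This is only a lower bound; the true E[α(G)] may be larger.)

E[α(G)] ≥ 572/5 ≈ 114.40000.


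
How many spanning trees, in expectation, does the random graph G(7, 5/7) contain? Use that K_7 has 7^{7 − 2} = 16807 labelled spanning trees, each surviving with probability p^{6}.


K_7 has 7^{7 − 2} = 16807 labelled spanning trees.
For each such spanning tree H, let X_H = 1 if all 6 edges of H are present in G. Then P[X_H = 1] = p^{6} = (5/7)^{6} = 15625/117649.
By linearity: E[X] = Σ_H E[X_H] = 16807 · p^{6} = 16807 · 15625/117649 = 15625/7.
Numerically: E[X] ≈ 2232.

E[X] = 16807 · (5/7)^{6} = 15625/7 ≈ 2232.


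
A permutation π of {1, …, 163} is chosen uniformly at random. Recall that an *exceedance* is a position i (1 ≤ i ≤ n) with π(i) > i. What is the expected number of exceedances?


Write X = Σ_{i=1}^{163} X_i, where X_i = 1_{π(i) > i}.
For each fixed i, π(i) is uniform over {1, …, 163} (marginal of a uniform permutation), so P[π(i) > i] = (n − i)/n. Summing: Σ_{i=1}^{163} (n − i)/n = (0 + 1 + … + 162)/163 = 163(163 − 1)/(2·163) = (163 − 1)/2.
Hence E[X] = Σ_{i=1}^{163} (163 − i)/163 = 81 ≈ 81.0000.

E[X] = 81 = 81.0000.


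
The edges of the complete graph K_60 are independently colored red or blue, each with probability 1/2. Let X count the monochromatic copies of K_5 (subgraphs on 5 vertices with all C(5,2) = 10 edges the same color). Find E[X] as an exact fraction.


Let X = Σ_S X_S over the C(60, 5) = 5461512 subsets S of size 5, where X_S = 1 if the K_5 on S is monochromatic.
For a fixed S, the K_5 on S has C(5, 2) = 10 edges. P[all 10 edges red] = (1/2)^10, and likewise for blue, so P[monochromatic] = 2·(1/2)^10 = 2^{1 − 10} = 1/512.
By linearity of expectation: E[X] = C(60, 5) · 2^{1 − 10} = 5461512 · 1/512 = 682689/64.
Numerically: E[X] ≈ 10667.016.

E[X] = C(60,5)·2^(1−C(5,2)) = 682689/64 ≈ 10667.016.


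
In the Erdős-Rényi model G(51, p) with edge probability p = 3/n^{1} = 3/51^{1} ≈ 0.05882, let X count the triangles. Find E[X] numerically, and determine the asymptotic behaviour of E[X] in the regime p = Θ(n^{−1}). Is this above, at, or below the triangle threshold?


Number of potential triangles: C(51, 3) = 20825.
Each occurs with probability p³ ≈ (0.05882)³ ≈ 2.035416e-04.
By linearity: E[X] = C(51, 3)·p³ ≈ 20825 · 2.035416e-04 ≈ 4.2388.
Here α = 1, so p = 3/n is exactly at the triangle threshold p ~ 1/n. Asymptotically E[X] → c³/6 = 3³/6 = 9/2 ≈ 4.5000, a bounded constant. In this regime the triangle count is asymptotically Poisson(c³/6).

E[X] ≈ 4.2388; in regime p = Θ(1/n^{1}) E[X] stays bounded (at the triangle threshold p ~ 1/n).
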